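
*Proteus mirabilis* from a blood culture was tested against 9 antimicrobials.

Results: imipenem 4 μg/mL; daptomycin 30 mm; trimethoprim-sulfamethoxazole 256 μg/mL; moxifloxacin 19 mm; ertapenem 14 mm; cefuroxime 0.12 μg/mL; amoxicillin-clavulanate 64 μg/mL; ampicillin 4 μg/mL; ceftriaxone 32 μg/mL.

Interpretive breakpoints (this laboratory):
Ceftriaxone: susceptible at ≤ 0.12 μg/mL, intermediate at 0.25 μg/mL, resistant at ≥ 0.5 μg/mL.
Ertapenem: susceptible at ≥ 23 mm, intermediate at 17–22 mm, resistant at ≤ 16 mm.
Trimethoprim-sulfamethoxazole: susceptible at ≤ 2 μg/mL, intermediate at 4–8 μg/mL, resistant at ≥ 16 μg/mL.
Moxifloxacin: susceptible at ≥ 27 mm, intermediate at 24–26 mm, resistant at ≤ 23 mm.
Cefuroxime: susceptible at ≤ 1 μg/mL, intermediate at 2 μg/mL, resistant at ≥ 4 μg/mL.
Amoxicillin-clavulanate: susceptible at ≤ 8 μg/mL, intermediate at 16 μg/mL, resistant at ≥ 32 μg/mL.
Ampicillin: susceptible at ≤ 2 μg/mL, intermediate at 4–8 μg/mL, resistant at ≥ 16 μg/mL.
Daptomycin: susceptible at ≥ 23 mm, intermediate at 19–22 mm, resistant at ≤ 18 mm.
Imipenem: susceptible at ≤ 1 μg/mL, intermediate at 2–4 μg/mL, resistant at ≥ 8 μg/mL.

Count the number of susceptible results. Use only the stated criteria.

2

Imipenem: 4 μg/mL is in 2–4 μg/mL → intermediate
Daptomycin (30 mm) ≥ 23 mm → Susceptible
Trimethoprim-sulfamethoxazole (256 μg/mL) ≥ 16 μg/mL → Resistant
Moxifloxacin (19 mm) ≤ 23 mm ⇒ Resistant
Ertapenem 14 mm: ≤ 16 mm → resistant
Cefuroxime: 0.12 μg/mL is ≤ 1 μg/mL → susceptible
Amoxicillin-clavulanate: 64 μg/mL is ≥ 32 μg/mL ⇒ resistant
Ampicillin 4 μg/mL: in 4–8 μg/mL ⇒ intermediate
Ceftriaxone (32 μg/mL) ≥ 0.5 μg/mL → resistant
Susceptible: 2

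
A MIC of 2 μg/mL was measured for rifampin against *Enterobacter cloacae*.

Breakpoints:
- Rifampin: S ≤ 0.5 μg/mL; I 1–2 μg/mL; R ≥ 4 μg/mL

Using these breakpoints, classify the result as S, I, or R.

Intermediate

Rifampin 2 μg/mL: in 1–2 μg/mL ⇒ Intermediate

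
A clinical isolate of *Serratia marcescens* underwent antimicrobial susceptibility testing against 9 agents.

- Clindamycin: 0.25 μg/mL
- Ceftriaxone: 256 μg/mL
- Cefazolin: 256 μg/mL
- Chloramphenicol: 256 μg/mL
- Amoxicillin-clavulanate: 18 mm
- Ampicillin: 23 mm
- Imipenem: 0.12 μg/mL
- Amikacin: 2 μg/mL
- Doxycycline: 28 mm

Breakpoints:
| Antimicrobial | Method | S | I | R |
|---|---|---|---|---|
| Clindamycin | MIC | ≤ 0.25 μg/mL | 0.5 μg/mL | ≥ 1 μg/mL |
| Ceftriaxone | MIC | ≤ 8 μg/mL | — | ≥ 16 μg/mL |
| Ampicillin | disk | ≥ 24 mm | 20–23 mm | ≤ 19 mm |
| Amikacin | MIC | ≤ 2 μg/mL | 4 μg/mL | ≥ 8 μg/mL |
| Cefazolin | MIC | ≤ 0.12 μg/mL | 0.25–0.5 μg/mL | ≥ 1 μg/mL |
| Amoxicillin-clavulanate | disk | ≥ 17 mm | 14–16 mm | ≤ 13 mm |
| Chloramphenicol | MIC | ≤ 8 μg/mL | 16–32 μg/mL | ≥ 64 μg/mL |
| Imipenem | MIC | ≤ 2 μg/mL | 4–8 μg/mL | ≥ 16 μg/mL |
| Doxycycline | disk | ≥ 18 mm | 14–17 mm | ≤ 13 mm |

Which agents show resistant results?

ceftriaxone, cefazolin, chloramphenicol

Clindamycin (0.25 μg/mL) ≤ 0.25 μg/mL ⇒ susceptible
Ceftriaxone: 256 μg/mL is ≥ 16 μg/mL → resistant
Cefazolin: 256 μg/mL is ≥ 1 μg/mL — resistant
Chloramphenicol (256 μg/mL) ≥ 64 μg/mL ⇒ Resistant
Amoxicillin-clavulanate (18 mm) ≥ 17 mm ⇒ S
Ampicillin 23 mm: in 20–23 mm — I
Imipenem (0.12 μg/mL) ≤ 2 μg/mL ⇒ Susceptible
Amikacin (2 μg/mL) ≤ 2 μg/mL → Susceptible
Doxycycline (28 mm) ≥ 18 mm → S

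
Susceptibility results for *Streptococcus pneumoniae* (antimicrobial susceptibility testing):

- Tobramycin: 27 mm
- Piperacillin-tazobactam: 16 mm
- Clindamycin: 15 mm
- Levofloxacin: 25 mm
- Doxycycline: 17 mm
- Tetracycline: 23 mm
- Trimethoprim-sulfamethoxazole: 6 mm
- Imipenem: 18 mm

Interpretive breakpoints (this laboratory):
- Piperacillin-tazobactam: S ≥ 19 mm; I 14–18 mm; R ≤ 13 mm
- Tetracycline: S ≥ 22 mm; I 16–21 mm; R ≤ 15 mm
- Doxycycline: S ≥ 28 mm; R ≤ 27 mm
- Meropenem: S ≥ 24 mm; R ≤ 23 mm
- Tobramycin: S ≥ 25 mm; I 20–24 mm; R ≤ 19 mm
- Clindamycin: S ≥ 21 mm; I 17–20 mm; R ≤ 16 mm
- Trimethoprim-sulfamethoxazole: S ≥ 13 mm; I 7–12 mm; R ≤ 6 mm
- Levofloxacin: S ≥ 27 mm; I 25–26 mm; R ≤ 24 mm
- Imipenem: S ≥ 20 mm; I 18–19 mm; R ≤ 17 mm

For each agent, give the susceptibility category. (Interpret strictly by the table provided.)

S, I, R, I, R, S, R, I

Tobramycin (27 mm) ≥ 25 mm → susceptible
Piperacillin-tazobactam (16 mm) in 14–18 mm — I
Clindamycin 15 mm: ≤ 16 mm — resistant
Levofloxacin (25 mm) in 25–26 mm — Intermediate
Doxycycline 17 mm: ≤ 27 mm → R
Tetracycline 23 mm: ≥ 22 mm — S
Trimethoprim-sulfamethoxazole 6 mm: ≤ 6 mm → R
Imipenem (18 mm) in 18–19 mm → Intermediate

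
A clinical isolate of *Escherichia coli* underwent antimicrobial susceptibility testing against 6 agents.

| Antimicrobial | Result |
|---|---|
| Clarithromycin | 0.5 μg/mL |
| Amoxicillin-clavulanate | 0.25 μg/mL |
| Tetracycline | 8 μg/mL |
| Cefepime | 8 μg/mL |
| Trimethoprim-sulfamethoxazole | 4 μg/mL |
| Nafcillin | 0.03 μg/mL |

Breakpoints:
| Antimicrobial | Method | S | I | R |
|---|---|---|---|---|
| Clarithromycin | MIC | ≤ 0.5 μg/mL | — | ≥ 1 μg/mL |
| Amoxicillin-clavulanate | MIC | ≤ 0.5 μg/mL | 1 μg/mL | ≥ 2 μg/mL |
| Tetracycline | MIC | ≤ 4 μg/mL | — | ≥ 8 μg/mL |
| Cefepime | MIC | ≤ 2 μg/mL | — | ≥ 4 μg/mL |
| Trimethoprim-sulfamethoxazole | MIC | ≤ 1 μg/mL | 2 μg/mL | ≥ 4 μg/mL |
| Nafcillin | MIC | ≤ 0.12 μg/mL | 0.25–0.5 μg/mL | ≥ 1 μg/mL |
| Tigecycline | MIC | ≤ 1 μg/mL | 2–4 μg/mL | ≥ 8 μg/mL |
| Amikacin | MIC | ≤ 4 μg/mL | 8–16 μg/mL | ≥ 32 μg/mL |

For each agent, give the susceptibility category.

S, S, R, R, R, S

Clarithromycin: 0.5 μg/mL is ≤ 0.5 μg/mL — S
Amoxicillin-clavulanate (0.25 μg/mL) ≤ 0.5 μg/mL → Susceptible
Tetracycline 8 μg/mL: ≥ 8 μg/mL — Resistant
Cefepime (8 μg/mL) ≥ 4 μg/mL ⇒ Resistant
Trimethoprim-sulfamethoxazole 4 μg/mL: ≥ 4 μg/mL → R
Nafcillin 0.03 μg/mL: ≤ 0.12 μg/mL — susceptible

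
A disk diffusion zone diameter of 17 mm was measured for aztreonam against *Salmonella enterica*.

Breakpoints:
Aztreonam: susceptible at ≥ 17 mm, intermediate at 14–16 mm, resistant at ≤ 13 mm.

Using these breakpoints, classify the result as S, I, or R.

Aztreonam 17 mm: ≥ 17 mm — S

Susceptible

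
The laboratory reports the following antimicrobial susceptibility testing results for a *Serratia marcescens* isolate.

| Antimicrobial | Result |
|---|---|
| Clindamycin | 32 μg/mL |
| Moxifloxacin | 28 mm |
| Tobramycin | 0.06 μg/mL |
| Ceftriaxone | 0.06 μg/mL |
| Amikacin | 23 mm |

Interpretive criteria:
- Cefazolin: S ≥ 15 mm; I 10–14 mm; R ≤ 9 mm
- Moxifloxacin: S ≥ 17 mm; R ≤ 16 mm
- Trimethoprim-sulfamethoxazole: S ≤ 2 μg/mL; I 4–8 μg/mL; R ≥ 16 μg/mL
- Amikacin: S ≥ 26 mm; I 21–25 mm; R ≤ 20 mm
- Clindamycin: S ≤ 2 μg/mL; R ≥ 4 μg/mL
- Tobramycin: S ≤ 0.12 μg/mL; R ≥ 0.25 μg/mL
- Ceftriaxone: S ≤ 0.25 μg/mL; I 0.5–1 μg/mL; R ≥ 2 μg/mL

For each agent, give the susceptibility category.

R, S, S, S, I

Clindamycin: 32 μg/mL is ≥ 4 μg/mL → R
Moxifloxacin (28 mm) ≥ 17 mm — S
Tobramycin 0.06 μg/mL: ≤ 0.12 μg/mL → S
Ceftriaxone (0.06 μg/mL) ≤ 0.25 μg/mL — susceptible
Amikacin 23 mm: in 21–25 mm — Intermediate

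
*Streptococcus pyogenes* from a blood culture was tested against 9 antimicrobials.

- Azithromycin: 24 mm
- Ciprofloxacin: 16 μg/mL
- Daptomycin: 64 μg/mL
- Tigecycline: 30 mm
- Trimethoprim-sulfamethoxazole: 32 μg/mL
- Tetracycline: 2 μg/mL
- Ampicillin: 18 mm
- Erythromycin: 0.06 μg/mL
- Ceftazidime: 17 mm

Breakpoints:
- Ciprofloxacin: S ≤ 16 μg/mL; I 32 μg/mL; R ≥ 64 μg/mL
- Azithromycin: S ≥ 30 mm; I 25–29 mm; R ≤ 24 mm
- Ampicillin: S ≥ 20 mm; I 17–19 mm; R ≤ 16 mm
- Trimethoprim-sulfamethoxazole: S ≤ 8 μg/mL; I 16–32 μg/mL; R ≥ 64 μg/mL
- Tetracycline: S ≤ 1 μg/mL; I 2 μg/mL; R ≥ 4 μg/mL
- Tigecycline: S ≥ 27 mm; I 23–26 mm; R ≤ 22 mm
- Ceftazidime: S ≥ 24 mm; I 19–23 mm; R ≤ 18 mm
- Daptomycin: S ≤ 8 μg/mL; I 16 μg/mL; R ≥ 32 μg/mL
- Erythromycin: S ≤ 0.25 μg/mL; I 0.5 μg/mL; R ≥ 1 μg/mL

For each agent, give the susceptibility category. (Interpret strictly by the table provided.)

Azithromycin 24 mm: ≤ 24 mm — Resistant
Ciprofloxacin: 16 μg/mL is ≤ 16 μg/mL — susceptible
Daptomycin (64 μg/mL) ≥ 32 μg/mL ⇒ resistant
Tigecycline (30 mm) ≥ 27 mm ⇒ susceptible
Trimethoprim-sulfamethoxazole (32 μg/mL) in 16–32 μg/mL — Intermediate
Tetracycline (2 μg/mL) = 2 μg/mL → Intermediate
Ampicillin (18 mm) in 17–19 mm → Intermediate
Erythromycin 0.06 μg/mL: ≤ 0.25 μg/mL — Susceptible
Ceftazidime (17 mm) ≤ 18 mm → R

R, S, R, S, I, I, I, S, R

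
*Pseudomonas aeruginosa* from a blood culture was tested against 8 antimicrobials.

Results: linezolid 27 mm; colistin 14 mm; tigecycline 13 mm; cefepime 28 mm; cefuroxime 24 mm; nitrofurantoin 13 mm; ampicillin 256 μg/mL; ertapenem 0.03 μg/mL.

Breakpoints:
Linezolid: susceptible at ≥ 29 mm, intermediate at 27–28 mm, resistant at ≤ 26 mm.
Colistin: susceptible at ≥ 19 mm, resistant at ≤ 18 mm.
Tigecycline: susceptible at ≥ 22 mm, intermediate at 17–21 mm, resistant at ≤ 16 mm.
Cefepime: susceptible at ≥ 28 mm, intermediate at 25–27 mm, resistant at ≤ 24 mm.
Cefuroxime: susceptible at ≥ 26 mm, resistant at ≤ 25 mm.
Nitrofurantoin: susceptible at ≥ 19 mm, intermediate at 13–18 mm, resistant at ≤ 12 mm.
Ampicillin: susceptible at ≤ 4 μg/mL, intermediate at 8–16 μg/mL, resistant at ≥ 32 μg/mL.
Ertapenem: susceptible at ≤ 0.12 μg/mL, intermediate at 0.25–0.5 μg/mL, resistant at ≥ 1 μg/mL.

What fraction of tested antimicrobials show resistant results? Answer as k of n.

Linezolid 27 mm: in 27–28 mm → Intermediate
Colistin 14 mm: ≤ 18 mm → resistant
Tigecycline 13 mm: ≤ 16 mm ⇒ Resistant
Cefepime: 28 mm is ≥ 28 mm → susceptible
Cefuroxime (24 mm) ≤ 25 mm → R
Nitrofurantoin (13 mm) in 13–18 mm → intermediate
Ampicillin (256 μg/mL) ≥ 32 μg/mL → R
Ertapenem: 0.03 μg/mL is ≤ 0.12 μg/mL → Susceptible
Resistant: 4/8

4 of 8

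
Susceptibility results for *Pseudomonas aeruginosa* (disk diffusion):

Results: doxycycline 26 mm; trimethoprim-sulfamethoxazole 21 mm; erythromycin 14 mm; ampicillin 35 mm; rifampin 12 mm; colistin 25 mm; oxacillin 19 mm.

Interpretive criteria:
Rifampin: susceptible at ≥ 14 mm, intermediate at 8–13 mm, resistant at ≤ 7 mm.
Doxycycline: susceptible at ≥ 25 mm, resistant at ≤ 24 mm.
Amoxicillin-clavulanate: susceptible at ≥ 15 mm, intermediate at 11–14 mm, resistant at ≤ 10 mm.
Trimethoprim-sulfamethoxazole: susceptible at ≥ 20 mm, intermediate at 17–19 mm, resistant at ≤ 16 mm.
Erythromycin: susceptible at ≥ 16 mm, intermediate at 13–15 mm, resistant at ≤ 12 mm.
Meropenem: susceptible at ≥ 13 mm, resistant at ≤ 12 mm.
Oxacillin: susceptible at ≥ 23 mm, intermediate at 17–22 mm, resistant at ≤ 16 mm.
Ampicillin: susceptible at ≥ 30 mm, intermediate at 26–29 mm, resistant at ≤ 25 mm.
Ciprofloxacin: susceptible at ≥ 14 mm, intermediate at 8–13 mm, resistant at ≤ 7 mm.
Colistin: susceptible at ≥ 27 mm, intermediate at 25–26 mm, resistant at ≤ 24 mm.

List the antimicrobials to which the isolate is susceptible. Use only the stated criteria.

Doxycycline (26 mm) ≥ 25 mm → S
Trimethoprim-sulfamethoxazole 21 mm: ≥ 20 mm → Susceptible
Erythromycin (14 mm) in 13–15 mm ⇒ Intermediate
Ampicillin (35 mm) ≥ 30 mm ⇒ Susceptible
Rifampin (12 mm) in 8–13 mm ⇒ intermediate
Colistin 25 mm: in 25–26 mm ⇒ intermediate
Oxacillin (19 mm) in 17–22 mm → Intermediate

doxycycline, trimethoprim-sulfamethoxazole, ampicillin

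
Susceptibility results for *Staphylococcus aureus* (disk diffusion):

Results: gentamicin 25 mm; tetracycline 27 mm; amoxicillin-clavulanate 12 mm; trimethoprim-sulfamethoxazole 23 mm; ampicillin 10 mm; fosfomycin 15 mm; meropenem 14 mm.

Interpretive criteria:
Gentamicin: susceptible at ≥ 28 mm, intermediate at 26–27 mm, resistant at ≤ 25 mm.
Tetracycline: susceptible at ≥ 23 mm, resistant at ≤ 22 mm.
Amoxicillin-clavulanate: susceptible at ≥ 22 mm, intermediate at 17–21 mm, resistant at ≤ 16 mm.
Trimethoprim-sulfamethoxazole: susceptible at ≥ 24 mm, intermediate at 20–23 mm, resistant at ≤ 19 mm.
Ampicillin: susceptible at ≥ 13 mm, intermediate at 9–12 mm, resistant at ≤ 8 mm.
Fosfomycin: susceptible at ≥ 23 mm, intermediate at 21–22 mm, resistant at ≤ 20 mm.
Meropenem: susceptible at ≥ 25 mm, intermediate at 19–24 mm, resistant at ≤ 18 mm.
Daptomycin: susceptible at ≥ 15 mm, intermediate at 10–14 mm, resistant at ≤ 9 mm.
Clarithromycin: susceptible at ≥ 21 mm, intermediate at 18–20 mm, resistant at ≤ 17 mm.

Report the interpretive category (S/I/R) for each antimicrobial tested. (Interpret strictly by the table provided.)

R, S, R, I, I, R, R

Gentamicin 25 mm: ≤ 25 mm ⇒ Resistant
Tetracycline: 27 mm is ≥ 23 mm → Susceptible
Amoxicillin-clavulanate (12 mm) ≤ 16 mm → Resistant
Trimethoprim-sulfamethoxazole: 23 mm is in 20–23 mm — Intermediate
Ampicillin 10 mm: in 9–12 mm → I
Fosfomycin (15 mm) ≤ 20 mm — R
Meropenem: 14 mm is ≤ 18 mm — resistant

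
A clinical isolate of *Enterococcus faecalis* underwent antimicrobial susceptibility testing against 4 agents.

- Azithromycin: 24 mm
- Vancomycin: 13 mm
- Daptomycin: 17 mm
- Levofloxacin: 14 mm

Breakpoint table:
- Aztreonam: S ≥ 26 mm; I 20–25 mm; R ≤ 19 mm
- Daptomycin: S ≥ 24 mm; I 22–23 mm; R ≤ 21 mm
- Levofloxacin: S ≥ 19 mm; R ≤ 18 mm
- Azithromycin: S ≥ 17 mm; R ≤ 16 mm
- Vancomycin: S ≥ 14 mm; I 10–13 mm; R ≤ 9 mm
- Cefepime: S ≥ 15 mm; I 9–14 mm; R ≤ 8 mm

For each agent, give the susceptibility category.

S, I, R, R

Azithromycin 24 mm: ≥ 17 mm ⇒ Susceptible
Vancomycin 13 mm: in 10–13 mm — I
Daptomycin (17 mm) ≤ 21 mm ⇒ Resistant
Levofloxacin (14 mm) ≤ 18 mm — resistant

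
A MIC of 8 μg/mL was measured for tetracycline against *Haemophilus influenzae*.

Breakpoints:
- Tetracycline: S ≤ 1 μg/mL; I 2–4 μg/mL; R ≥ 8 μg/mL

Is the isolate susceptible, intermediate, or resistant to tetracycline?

Resistant

Tetracycline: 8 μg/mL is ≥ 8 μg/mL — R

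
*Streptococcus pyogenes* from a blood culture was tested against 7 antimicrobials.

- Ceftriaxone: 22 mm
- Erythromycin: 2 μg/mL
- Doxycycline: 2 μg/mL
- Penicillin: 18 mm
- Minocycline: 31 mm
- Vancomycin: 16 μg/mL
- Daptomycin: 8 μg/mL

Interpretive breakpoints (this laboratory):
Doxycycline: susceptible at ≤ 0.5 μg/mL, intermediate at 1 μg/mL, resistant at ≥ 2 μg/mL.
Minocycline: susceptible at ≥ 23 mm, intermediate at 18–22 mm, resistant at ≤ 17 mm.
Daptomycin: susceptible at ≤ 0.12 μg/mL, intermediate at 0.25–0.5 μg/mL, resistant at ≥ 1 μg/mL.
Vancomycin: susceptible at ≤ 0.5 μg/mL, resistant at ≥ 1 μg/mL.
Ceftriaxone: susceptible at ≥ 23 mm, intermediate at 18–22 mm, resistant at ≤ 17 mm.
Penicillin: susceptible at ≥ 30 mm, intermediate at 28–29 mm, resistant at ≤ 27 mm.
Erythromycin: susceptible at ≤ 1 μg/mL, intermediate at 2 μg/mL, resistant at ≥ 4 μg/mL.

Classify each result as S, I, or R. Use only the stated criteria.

I, I, R, R, S, R, R

Ceftriaxone (22 mm) in 18–22 mm ⇒ I
Erythromycin: 2 μg/mL is = 2 μg/mL ⇒ Intermediate
Doxycycline (2 μg/mL) ≥ 2 μg/mL → resistant
Penicillin: 18 mm is ≤ 27 mm — resistant
Minocycline: 31 mm is ≥ 23 mm ⇒ Susceptible
Vancomycin (16 μg/mL) ≥ 1 μg/mL — R
Daptomycin 8 μg/mL: ≥ 1 μg/mL ⇒ Resistant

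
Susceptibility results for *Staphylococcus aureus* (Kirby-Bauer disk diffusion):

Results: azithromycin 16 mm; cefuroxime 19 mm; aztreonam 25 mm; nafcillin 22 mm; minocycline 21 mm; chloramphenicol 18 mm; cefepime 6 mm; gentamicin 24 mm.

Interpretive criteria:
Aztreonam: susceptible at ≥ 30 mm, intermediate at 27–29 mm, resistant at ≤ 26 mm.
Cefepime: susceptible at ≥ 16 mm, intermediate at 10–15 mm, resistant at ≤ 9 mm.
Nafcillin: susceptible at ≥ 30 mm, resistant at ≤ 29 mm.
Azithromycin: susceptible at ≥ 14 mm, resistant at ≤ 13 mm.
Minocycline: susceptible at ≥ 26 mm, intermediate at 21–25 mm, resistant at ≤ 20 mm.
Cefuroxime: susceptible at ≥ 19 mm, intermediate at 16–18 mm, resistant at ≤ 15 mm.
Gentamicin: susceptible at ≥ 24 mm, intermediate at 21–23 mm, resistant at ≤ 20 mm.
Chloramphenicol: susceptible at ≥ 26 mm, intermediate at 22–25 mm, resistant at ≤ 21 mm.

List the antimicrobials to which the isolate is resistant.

aztreonam, nafcillin, chloramphenicol, cefepime

Azithromycin (16 mm) ≥ 14 mm ⇒ susceptible
Cefuroxime 19 mm: ≥ 19 mm ⇒ susceptible
Aztreonam 25 mm: ≤ 26 mm → resistant
Nafcillin 22 mm: ≤ 29 mm ⇒ resistant
Minocycline: 21 mm is in 21–25 mm ⇒ Intermediate
Chloramphenicol 18 mm: ≤ 21 mm ⇒ R
Cefepime 6 mm: ≤ 9 mm — resistant
Gentamicin: 24 mm is ≥ 24 mm ⇒ S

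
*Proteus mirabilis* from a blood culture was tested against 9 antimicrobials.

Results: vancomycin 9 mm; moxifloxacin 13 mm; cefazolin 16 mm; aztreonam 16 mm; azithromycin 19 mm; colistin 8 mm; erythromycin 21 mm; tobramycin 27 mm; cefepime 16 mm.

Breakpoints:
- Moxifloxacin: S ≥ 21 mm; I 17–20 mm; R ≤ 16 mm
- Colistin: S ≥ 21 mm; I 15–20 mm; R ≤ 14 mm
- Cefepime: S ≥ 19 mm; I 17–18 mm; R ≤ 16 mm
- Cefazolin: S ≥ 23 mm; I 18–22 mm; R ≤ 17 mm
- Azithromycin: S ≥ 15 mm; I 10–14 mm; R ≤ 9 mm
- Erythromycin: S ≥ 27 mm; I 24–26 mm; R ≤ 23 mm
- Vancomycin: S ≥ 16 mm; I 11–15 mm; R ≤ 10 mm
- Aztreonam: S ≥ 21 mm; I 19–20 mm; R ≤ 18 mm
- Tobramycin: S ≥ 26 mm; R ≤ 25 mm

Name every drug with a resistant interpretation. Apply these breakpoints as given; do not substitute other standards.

vancomycin, moxifloxacin, cefazolin, aztreonam, colistin, erythromycin, cefepime

Vancomycin (9 mm) ≤ 10 mm — Resistant
Moxifloxacin (13 mm) ≤ 16 mm ⇒ R
Cefazolin (16 mm) ≤ 17 mm → resistant
Aztreonam (16 mm) ≤ 18 mm — resistant
Azithromycin (19 mm) ≥ 15 mm → S
Colistin: 8 mm is ≤ 14 mm ⇒ resistant
Erythromycin (21 mm) ≤ 23 mm ⇒ R
Tobramycin: 27 mm is ≥ 26 mm → S
Cefepime: 16 mm is ≤ 16 mm — resistant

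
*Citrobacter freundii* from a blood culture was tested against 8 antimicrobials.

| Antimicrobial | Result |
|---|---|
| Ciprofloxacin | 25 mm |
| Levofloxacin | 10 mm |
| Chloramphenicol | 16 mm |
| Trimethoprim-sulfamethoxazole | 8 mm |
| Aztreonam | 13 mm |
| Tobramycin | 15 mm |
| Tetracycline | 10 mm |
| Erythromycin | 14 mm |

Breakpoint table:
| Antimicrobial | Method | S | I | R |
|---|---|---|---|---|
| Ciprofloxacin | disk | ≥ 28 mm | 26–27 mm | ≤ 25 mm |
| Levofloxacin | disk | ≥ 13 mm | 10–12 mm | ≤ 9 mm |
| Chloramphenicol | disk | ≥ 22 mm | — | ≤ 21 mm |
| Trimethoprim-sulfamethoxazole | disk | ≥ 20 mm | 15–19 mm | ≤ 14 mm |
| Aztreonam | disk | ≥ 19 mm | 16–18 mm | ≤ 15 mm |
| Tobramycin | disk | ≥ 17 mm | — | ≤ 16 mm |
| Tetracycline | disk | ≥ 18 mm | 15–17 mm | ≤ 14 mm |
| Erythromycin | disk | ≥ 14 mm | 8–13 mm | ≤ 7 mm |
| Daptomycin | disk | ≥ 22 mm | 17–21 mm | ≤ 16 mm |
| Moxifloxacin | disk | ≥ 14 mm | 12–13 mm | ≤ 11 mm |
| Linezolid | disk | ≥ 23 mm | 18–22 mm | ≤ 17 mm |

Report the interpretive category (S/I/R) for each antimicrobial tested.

Ciprofloxacin: 25 mm is ≤ 25 mm ⇒ Resistant
Levofloxacin 10 mm: in 10–12 mm ⇒ I
Chloramphenicol 16 mm: ≤ 21 mm ⇒ resistant
Trimethoprim-sulfamethoxazole 8 mm: ≤ 14 mm ⇒ Resistant
Aztreonam: 13 mm is ≤ 15 mm → R
Tobramycin (15 mm) ≤ 16 mm → Resistant
Tetracycline (10 mm) ≤ 14 mm ⇒ resistant
Erythromycin: 14 mm is ≥ 14 mm ⇒ S

R, I, R, R, R, R, R, S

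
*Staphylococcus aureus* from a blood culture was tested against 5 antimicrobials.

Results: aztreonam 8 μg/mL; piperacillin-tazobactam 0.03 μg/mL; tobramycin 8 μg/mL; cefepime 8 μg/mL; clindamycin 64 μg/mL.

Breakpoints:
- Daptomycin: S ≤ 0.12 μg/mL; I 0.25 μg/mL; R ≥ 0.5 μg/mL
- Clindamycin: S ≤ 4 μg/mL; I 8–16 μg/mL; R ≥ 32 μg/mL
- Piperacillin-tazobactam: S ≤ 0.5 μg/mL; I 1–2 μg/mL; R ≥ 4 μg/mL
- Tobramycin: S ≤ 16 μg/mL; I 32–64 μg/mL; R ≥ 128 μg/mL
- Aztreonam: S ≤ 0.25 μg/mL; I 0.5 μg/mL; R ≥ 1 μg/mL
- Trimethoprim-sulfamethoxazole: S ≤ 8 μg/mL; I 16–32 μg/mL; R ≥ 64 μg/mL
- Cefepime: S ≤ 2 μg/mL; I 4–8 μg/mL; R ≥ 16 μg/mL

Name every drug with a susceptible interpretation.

piperacillin-tazobactam, tobramycin

Aztreonam 8 μg/mL: ≥ 1 μg/mL → Resistant
Piperacillin-tazobactam: 0.03 μg/mL is ≤ 0.5 μg/mL — Susceptible
Tobramycin: 8 μg/mL is ≤ 16 μg/mL — susceptible
Cefepime 8 μg/mL: in 4–8 μg/mL — Intermediate
Clindamycin: 64 μg/mL is ≥ 32 μg/mL ⇒ Resistant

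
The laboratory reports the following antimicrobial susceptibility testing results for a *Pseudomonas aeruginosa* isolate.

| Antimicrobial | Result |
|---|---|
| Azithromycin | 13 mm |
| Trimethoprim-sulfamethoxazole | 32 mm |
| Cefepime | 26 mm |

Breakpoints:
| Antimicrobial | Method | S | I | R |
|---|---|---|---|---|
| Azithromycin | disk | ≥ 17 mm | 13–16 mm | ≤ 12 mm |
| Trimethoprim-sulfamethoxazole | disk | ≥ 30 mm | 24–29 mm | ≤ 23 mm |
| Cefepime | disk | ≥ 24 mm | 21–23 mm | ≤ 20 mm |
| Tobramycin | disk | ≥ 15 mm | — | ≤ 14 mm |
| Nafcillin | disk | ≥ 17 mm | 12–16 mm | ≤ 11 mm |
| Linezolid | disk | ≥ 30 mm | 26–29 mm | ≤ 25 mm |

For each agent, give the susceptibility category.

I, S, S

Azithromycin 13 mm: in 13–16 mm ⇒ I
Trimethoprim-sulfamethoxazole 32 mm: ≥ 30 mm — susceptible
Cefepime 26 mm: ≥ 24 mm — S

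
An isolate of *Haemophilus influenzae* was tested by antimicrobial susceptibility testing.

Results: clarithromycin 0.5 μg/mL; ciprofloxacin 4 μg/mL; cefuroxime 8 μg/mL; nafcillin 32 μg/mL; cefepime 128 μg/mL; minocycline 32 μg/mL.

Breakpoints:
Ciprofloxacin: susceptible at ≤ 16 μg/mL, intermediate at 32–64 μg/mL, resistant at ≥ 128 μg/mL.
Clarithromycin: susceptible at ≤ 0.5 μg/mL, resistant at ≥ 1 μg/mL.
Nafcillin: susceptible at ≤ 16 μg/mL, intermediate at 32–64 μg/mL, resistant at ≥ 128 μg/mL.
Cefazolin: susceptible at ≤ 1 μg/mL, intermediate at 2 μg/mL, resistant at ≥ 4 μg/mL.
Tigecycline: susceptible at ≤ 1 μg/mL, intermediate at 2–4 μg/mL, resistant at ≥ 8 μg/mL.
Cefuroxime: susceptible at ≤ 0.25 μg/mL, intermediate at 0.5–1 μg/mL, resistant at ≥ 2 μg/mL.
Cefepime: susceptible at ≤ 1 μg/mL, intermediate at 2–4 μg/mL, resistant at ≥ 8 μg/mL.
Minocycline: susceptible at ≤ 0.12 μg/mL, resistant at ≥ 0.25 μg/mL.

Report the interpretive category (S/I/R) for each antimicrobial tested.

Clarithromycin (0.5 μg/mL) ≤ 0.5 μg/mL ⇒ susceptible
Ciprofloxacin: 4 μg/mL is ≤ 16 μg/mL → susceptible
Cefuroxime 8 μg/mL: ≥ 2 μg/mL → resistant
Nafcillin (32 μg/mL) in 32–64 μg/mL ⇒ Intermediate
Cefepime: 128 μg/mL is ≥ 8 μg/mL ⇒ Resistant
Minocycline 32 μg/mL: ≥ 0.25 μg/mL ⇒ Resistant

S, S, R, I, R, R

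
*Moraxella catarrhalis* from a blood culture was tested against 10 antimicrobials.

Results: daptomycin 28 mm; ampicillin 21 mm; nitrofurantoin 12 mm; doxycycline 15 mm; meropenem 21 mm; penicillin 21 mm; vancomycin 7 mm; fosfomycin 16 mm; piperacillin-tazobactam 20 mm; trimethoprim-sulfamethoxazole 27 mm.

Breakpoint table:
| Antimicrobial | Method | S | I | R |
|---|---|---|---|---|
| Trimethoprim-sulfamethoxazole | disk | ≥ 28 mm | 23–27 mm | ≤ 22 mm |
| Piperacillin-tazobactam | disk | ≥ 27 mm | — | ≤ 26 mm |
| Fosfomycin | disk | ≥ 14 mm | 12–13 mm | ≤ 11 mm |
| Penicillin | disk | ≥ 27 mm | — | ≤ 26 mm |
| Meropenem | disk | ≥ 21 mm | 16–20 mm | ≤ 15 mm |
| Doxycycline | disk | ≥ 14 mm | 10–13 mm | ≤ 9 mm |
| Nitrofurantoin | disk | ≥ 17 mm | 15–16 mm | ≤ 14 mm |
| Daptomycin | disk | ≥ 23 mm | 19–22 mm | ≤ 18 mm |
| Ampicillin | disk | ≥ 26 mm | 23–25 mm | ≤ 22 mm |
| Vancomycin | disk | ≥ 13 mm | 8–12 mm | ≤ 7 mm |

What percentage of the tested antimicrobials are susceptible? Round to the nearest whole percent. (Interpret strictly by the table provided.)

Daptomycin: 28 mm is ≥ 23 mm ⇒ S
Ampicillin: 21 mm is ≤ 22 mm → R
Nitrofurantoin: 12 mm is ≤ 14 mm ⇒ Resistant
Doxycycline 15 mm: ≥ 14 mm — S
Meropenem 21 mm: ≥ 21 mm — Susceptible
Penicillin: 21 mm is ≤ 26 mm ⇒ resistant
Vancomycin (7 mm) ≤ 7 mm → resistant
Fosfomycin: 16 mm is ≥ 14 mm ⇒ S
Piperacillin-tazobactam: 20 mm is ≤ 26 mm ⇒ R
Trimethoprim-sulfamethoxazole 27 mm: in 23–27 mm — I
Susceptible: 4/10

40%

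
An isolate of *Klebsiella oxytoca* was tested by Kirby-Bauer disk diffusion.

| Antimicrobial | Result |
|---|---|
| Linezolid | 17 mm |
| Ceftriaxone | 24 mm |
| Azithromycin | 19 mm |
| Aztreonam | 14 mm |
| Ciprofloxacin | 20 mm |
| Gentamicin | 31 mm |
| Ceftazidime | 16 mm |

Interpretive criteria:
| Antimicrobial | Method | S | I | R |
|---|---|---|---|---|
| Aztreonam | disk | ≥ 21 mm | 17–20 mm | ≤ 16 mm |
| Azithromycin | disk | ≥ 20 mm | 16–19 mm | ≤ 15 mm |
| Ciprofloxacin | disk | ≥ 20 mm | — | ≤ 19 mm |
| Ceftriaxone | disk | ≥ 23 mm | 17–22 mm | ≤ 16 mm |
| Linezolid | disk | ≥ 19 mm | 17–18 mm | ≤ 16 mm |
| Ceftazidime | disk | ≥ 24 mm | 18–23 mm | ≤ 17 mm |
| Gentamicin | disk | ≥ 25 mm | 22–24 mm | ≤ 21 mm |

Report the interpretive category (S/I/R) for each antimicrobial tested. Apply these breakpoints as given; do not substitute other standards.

Linezolid 17 mm: in 17–18 mm — Intermediate
Ceftriaxone (24 mm) ≥ 23 mm — S
Azithromycin: 19 mm is in 16–19 mm ⇒ I
Aztreonam (14 mm) ≤ 16 mm ⇒ resistant
Ciprofloxacin: 20 mm is ≥ 20 mm ⇒ Susceptible
Gentamicin: 31 mm is ≥ 25 mm → Susceptible
Ceftazidime 16 mm: ≤ 17 mm ⇒ Resistant

I, S, I, R, S, S, R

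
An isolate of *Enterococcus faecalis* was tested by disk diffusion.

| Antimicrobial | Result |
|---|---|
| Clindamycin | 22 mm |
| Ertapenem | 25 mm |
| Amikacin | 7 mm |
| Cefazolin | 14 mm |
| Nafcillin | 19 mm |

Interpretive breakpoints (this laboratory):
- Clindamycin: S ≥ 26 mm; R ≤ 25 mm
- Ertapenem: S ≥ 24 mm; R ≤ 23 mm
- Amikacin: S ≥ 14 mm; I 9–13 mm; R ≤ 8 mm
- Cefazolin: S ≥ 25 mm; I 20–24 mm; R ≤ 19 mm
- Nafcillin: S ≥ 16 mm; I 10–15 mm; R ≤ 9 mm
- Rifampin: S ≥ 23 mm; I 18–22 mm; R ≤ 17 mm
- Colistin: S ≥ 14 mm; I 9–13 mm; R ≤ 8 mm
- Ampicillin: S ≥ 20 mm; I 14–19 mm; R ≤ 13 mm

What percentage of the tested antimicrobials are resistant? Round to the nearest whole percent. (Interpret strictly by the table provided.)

Clindamycin 22 mm: ≤ 25 mm ⇒ Resistant
Ertapenem (25 mm) ≥ 24 mm → S
Amikacin (7 mm) ≤ 8 mm → R
Cefazolin: 14 mm is ≤ 19 mm ⇒ R
Nafcillin 19 mm: ≥ 16 mm → Susceptible
Resistant: 3/5

60%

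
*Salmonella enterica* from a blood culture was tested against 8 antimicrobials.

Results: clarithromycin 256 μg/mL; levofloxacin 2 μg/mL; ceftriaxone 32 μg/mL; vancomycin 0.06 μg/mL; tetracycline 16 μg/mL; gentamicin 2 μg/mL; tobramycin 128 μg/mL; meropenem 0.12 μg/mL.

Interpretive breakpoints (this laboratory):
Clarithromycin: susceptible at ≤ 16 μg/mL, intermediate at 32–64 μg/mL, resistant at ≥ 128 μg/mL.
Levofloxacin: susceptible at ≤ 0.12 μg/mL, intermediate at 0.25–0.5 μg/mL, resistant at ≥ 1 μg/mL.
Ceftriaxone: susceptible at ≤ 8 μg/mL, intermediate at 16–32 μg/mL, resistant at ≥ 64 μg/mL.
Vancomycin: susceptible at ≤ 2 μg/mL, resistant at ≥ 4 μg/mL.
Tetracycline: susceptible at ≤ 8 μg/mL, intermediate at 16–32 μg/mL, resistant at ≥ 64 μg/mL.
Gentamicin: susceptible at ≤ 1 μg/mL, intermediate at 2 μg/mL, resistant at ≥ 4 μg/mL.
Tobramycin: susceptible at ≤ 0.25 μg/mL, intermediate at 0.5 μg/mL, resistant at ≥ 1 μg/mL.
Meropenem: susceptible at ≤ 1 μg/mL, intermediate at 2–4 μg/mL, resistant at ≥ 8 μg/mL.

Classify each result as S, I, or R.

R, R, I, S, I, I, R, S

Clarithromycin (256 μg/mL) ≥ 128 μg/mL ⇒ R
Levofloxacin (2 μg/mL) ≥ 1 μg/mL → Resistant
Ceftriaxone (32 μg/mL) in 16–32 μg/mL → I
Vancomycin (0.06 μg/mL) ≤ 2 μg/mL → S
Tetracycline 16 μg/mL: in 16–32 μg/mL ⇒ Intermediate
Gentamicin 2 μg/mL: = 2 μg/mL — Intermediate
Tobramycin: 128 μg/mL is ≥ 1 μg/mL → resistant
Meropenem: 0.12 μg/mL is ≤ 1 μg/mL — susceptible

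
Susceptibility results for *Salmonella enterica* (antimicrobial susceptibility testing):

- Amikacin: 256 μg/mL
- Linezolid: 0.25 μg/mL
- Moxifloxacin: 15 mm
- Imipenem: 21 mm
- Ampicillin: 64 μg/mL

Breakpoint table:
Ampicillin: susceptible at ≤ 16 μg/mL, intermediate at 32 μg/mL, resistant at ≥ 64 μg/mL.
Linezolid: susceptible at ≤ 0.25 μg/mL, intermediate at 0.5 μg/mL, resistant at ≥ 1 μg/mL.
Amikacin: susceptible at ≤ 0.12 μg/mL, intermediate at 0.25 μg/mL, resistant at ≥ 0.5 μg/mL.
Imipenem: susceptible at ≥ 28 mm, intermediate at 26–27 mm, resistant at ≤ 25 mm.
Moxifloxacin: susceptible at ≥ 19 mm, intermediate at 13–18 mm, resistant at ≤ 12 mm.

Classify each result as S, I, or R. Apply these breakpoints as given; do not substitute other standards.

Amikacin (256 μg/mL) ≥ 0.5 μg/mL ⇒ Resistant
Linezolid 0.25 μg/mL: ≤ 0.25 μg/mL ⇒ Susceptible
Moxifloxacin 15 mm: in 13–18 mm — Intermediate
Imipenem 21 mm: ≤ 25 mm — R
Ampicillin: 64 μg/mL is ≥ 64 μg/mL → Resistant

R, S, I, R, R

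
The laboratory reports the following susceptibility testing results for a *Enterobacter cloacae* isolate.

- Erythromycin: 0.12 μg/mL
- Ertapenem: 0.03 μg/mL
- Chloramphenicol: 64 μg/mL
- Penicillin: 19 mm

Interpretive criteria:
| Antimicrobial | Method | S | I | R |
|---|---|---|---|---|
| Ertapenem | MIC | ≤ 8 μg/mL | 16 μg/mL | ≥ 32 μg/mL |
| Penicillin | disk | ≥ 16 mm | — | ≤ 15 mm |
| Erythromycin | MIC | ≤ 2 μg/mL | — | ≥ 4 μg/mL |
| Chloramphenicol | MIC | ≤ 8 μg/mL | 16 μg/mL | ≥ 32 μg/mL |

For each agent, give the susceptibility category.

Erythromycin 0.12 μg/mL: ≤ 2 μg/mL ⇒ Susceptible
Ertapenem 0.03 μg/mL: ≤ 8 μg/mL ⇒ S
Chloramphenicol (64 μg/mL) ≥ 32 μg/mL — R
Penicillin: 19 mm is ≥ 16 mm ⇒ susceptible

S, S, R, S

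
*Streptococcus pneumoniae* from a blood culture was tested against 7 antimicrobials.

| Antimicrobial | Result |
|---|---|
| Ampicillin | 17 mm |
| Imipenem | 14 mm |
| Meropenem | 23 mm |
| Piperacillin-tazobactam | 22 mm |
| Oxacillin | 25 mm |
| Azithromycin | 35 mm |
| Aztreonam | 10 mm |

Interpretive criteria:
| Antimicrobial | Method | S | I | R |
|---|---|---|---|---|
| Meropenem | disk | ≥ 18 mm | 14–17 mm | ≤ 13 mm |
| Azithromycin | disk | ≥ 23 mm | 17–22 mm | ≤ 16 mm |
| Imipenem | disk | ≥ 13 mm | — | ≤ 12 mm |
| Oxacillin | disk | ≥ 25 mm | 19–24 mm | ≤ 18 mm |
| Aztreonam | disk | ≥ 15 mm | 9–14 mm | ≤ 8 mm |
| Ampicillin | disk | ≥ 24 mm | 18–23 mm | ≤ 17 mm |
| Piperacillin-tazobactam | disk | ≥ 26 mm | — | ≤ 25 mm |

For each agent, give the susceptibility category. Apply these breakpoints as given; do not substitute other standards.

R, S, S, R, S, S, I

Ampicillin (17 mm) ≤ 17 mm → resistant
Imipenem: 14 mm is ≥ 13 mm — susceptible
Meropenem 23 mm: ≥ 18 mm → Susceptible
Piperacillin-tazobactam 22 mm: ≤ 25 mm — R
Oxacillin (25 mm) ≥ 25 mm ⇒ S
Azithromycin: 35 mm is ≥ 23 mm → susceptible
Aztreonam 10 mm: in 9–14 mm ⇒ I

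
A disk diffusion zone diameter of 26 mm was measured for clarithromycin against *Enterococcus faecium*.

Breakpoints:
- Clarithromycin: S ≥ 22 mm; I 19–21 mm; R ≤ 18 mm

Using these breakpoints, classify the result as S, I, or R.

Clarithromycin 26 mm: ≥ 22 mm → S

S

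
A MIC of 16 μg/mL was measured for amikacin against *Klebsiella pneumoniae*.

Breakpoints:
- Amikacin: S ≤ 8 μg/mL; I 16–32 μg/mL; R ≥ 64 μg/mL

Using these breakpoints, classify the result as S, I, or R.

Intermediate

Amikacin 16 μg/mL: in 16–32 μg/mL → Intermediate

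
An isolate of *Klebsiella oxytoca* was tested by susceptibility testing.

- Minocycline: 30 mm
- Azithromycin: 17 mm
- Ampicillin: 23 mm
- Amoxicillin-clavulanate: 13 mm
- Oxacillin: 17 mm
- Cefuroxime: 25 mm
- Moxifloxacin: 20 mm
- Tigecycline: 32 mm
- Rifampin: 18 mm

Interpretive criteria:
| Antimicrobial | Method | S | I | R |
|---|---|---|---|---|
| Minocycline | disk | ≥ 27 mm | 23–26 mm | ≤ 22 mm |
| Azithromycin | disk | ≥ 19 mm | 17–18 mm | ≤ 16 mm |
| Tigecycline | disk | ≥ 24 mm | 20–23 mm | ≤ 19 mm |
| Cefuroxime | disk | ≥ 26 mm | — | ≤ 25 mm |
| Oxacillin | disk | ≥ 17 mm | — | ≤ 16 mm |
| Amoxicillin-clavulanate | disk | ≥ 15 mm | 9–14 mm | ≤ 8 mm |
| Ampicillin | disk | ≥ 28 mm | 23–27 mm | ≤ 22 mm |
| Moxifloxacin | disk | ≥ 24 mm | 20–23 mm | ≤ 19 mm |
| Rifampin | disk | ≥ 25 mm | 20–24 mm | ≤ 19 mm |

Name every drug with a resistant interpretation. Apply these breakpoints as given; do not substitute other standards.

cefuroxime, rifampin

Minocycline (30 mm) ≥ 27 mm → Susceptible
Azithromycin (17 mm) in 17–18 mm — Intermediate
Ampicillin (23 mm) in 23–27 mm → intermediate
Amoxicillin-clavulanate 13 mm: in 9–14 mm ⇒ Intermediate
Oxacillin (17 mm) ≥ 17 mm → Susceptible
Cefuroxime (25 mm) ≤ 25 mm ⇒ R
Moxifloxacin 20 mm: in 20–23 mm → Intermediate
Tigecycline: 32 mm is ≥ 24 mm → Susceptible
Rifampin (18 mm) ≤ 19 mm ⇒ R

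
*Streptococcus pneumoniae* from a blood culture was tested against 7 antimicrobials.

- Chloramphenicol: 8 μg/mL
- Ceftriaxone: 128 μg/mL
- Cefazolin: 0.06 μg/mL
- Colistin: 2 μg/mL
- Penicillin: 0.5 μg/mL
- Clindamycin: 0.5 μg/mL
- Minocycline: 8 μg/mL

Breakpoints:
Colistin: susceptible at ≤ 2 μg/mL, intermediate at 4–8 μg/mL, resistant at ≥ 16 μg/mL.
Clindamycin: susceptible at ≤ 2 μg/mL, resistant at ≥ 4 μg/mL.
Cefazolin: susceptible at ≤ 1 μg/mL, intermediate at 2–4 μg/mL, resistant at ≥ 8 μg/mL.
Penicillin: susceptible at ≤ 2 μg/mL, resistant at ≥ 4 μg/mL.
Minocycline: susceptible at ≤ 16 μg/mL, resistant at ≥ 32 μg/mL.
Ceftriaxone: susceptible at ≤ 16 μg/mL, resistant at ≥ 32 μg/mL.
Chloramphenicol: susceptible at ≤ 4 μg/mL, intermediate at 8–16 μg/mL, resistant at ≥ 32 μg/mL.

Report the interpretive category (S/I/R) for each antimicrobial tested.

Chloramphenicol (8 μg/mL) in 8–16 μg/mL → Intermediate
Ceftriaxone 128 μg/mL: ≥ 32 μg/mL — Resistant
Cefazolin (0.06 μg/mL) ≤ 1 μg/mL → susceptible
Colistin: 2 μg/mL is ≤ 2 μg/mL — Susceptible
Penicillin 0.5 μg/mL: ≤ 2 μg/mL — Susceptible
Clindamycin: 0.5 μg/mL is ≤ 2 μg/mL ⇒ susceptible
Minocycline (8 μg/mL) ≤ 16 μg/mL ⇒ S

I, R, S, S, S, S, S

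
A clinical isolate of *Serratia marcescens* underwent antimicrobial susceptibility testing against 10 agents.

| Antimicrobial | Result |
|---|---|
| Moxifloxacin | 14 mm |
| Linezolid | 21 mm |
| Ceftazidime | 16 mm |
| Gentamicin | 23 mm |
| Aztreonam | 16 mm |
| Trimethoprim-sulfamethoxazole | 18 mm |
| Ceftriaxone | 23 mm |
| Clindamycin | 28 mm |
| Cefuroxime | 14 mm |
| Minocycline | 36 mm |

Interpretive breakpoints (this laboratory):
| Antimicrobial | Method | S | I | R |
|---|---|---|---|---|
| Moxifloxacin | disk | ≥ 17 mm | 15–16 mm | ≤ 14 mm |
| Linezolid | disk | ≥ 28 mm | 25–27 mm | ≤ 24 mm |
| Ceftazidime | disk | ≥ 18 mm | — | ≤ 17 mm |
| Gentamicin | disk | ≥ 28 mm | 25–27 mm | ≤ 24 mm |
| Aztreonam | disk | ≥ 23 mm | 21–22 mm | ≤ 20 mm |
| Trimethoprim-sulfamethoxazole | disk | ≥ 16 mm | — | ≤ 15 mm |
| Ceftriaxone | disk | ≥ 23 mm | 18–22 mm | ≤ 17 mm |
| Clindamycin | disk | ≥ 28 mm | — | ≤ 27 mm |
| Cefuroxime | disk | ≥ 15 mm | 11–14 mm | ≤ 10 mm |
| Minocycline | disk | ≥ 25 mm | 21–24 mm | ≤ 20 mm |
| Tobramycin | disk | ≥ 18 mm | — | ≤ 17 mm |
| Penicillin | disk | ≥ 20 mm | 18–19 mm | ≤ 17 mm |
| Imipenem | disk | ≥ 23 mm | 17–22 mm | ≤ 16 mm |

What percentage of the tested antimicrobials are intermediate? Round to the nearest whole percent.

10%

Moxifloxacin: 14 mm is ≤ 14 mm — resistant
Linezolid (21 mm) ≤ 24 mm ⇒ R
Ceftazidime 16 mm: ≤ 17 mm ⇒ R
Gentamicin (23 mm) ≤ 24 mm → Resistant
Aztreonam 16 mm: ≤ 20 mm → R
Trimethoprim-sulfamethoxazole 18 mm: ≥ 16 mm → S
Ceftriaxone: 23 mm is ≥ 23 mm → S
Clindamycin (28 mm) ≥ 28 mm → S
Cefuroxime (14 mm) in 11–14 mm — Intermediate
Minocycline: 36 mm is ≥ 25 mm ⇒ S
Intermediate: 1/10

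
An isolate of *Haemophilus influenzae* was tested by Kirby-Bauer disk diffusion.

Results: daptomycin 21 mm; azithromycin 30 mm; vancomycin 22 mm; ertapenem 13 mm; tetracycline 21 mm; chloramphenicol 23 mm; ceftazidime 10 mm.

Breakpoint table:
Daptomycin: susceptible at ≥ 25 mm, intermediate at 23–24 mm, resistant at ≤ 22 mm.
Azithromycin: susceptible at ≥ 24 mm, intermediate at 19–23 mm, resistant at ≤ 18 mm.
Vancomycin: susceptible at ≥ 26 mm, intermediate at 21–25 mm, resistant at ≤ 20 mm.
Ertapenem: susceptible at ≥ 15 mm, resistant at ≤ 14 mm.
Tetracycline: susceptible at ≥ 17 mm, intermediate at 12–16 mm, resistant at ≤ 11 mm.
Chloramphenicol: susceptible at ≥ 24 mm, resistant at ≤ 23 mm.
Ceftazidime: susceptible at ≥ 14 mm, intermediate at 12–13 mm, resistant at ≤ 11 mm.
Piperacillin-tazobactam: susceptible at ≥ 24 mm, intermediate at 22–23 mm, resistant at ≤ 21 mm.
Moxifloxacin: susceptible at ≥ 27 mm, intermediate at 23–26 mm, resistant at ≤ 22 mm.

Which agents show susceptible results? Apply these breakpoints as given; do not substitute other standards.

azithromycin, tetracycline

Daptomycin (21 mm) ≤ 22 mm ⇒ Resistant
Azithromycin: 30 mm is ≥ 24 mm → S
Vancomycin 22 mm: in 21–25 mm ⇒ I
Ertapenem: 13 mm is ≤ 14 mm — Resistant
Tetracycline 21 mm: ≥ 17 mm ⇒ S
Chloramphenicol 23 mm: ≤ 23 mm ⇒ R
Ceftazidime: 10 mm is ≤ 11 mm — R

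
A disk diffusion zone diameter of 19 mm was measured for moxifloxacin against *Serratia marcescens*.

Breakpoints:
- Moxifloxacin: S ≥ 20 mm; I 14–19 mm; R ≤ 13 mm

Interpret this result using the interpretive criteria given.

I

Moxifloxacin: 19 mm is in 14–19 mm ⇒ intermediate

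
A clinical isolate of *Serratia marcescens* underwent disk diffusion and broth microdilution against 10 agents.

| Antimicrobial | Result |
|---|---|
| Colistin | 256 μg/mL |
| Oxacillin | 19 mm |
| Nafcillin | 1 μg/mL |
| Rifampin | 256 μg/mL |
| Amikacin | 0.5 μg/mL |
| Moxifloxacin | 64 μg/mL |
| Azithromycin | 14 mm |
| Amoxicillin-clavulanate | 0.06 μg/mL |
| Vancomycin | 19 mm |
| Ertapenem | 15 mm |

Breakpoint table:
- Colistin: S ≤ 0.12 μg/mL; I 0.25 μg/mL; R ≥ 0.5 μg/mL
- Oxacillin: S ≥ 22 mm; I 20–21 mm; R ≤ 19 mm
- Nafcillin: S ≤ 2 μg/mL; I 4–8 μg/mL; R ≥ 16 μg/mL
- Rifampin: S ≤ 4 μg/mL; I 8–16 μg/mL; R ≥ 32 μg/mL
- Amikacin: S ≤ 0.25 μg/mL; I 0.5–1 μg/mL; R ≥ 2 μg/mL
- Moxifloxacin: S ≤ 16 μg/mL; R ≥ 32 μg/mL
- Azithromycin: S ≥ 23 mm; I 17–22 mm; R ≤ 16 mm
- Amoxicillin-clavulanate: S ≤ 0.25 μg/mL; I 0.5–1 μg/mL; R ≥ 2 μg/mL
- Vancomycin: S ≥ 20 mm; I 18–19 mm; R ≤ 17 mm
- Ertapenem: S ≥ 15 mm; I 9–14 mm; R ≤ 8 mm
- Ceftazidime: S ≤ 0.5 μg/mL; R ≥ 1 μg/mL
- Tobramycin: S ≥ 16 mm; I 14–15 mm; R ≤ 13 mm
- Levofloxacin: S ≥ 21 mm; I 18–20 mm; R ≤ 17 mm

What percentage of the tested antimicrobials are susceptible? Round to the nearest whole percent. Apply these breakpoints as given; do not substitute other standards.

30%

Colistin: 256 μg/mL is ≥ 0.5 μg/mL ⇒ R
Oxacillin 19 mm: ≤ 19 mm → R
Nafcillin: 1 μg/mL is ≤ 2 μg/mL — Susceptible
Rifampin 256 μg/mL: ≥ 32 μg/mL — Resistant
Amikacin: 0.5 μg/mL is in 0.5–1 μg/mL ⇒ I
Moxifloxacin: 64 μg/mL is ≥ 32 μg/mL — Resistant
Azithromycin (14 mm) ≤ 16 mm → Resistant
Amoxicillin-clavulanate 0.06 μg/mL: ≤ 0.25 μg/mL — susceptible
Vancomycin 19 mm: in 18–19 mm ⇒ intermediate
Ertapenem 15 mm: ≥ 15 mm ⇒ S
Susceptible: 3/10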